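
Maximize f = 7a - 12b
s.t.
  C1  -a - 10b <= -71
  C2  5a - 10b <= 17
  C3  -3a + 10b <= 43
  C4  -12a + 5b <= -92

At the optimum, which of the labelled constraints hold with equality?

C2 and C3

Extreme points and f = 7a - 12b:
  (44/3, 169/30) → f = 526/15
  (51/5, 152/25) → f = -39/25
  (30, 133/10) → f = 252/5
  (227/21, 264/35) → f = -1559/105

The maximum is at (30, 133/10). Substituting into each constraint, equality holds for C2 and C3; the remaining constraints have slack.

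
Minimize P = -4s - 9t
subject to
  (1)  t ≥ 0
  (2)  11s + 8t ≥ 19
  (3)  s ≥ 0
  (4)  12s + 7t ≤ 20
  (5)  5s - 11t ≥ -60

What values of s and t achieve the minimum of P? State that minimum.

s = 0, t = 20/7, minimum P = -180/7

Extreme points and P = -4s - 9t:
  (0, 19/8) → P = -171/8
  (27/19, 8/19) → P = -180/19
  (0, 20/7) → P = -180/7

The binding constraints are s = 0 and 12s + 7t = 20.
Solving simultaneously gives s = 0, t = 20/7.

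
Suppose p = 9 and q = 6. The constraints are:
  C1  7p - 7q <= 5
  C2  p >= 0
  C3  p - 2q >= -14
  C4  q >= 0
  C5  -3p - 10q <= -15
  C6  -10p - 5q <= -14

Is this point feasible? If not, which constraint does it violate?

Constraint C1: 7p - 7q = 21, which is not ≤ 5. All other constraints are satisfied.

not feasible — violates C1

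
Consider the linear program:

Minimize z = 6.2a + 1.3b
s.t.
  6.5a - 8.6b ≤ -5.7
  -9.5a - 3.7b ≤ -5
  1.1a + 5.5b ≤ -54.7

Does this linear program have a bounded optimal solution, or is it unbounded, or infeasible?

The boundaries 6.5a - 8.6b = -5.7 and -9.5a - 3.7b = -5 meet at (2191/10575, 1733/2115), but that point violates 1.1a + 5.5b ≤ -54.7. Every candidate vertex is excluded by some other constraint, so the feasible region is empty.

infeasible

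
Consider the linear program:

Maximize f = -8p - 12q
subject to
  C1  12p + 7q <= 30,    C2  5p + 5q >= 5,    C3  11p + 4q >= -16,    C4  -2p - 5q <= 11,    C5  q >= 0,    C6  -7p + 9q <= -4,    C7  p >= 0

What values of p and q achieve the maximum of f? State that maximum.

Corner points and f = -8p - 12q:
  (5/2, 0) → f = -20
  (298/157, 162/157) → f = -4328/157
  (1, 0) → f = -8
  (13/16, 3/16) → f = -35/4

The binding constraints are 5p + 5q = 5 and q = 0.
Solving simultaneously gives p = 1, q = 0.

p = 1, q = 0, maximum f = -8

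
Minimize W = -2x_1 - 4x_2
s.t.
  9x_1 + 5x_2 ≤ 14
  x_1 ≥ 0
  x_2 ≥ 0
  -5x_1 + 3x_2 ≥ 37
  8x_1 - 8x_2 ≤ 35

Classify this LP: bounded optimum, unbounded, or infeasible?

infeasible

The boundaries 9x_1 + 5x_2 = 14 and x_1 = 0 meet at (0, 14/5), but that point violates -5x_1 + 3x_2 ≥ 37. Every candidate vertex is excluded by some other constraint, so the feasible region is empty.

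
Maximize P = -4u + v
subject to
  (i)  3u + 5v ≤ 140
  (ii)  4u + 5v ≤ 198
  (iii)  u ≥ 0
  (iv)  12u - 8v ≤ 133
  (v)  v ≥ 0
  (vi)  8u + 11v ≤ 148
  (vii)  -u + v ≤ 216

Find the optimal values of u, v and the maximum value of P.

u = 0, v = 148/11, maximum P = 148/11

Vertices and P = -4u + v:
  (0, 0) → P = 0
  (0, 148/11) → P = 148/11
  (133/12, 0) → P = -133/3
  (2647/196, 178/49) → P = -2469/49

The binding constraints are u = 0 and 8u + 11v = 148.
Solving simultaneously gives u = 0, v = 148/11.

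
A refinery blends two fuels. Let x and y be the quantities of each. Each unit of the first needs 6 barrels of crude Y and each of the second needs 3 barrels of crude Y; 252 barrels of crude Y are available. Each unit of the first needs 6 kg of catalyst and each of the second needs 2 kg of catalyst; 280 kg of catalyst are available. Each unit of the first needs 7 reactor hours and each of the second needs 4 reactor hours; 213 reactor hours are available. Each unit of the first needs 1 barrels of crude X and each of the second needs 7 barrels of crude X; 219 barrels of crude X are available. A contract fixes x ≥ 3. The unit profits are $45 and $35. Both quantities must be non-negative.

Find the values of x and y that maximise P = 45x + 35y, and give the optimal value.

Feasible corners and P = 45x + 35y:
  (213/7, 0) → P = 9585/7
  (3, 0) → P = 135
  (41/3, 88/3) → P = 4925/3
  (3, 216/7) → P = 1215

x = 41/3, y = 88/3, maximum P = 4925/3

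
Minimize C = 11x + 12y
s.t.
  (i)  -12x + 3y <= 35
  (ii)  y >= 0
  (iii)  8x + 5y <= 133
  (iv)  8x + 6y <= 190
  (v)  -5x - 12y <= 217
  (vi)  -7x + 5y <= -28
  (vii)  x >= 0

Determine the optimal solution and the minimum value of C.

x = 4, y = 0, minimum C = 44

Feasible corners and C = 11x + 12y:
  (133/8, 0) → C = 1463/8
  (4, 0) → C = 44
  (161/15, 707/75) → C = 17339/75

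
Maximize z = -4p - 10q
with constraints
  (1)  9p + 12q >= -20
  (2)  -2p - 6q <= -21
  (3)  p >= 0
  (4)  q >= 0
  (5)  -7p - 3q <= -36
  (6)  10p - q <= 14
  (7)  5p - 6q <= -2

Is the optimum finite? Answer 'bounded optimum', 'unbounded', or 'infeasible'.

Vertices and z = -4p - 10q:
  (0, 12) → z = -120
  (78/37, 262/37) → z = -2932/37
The feasible region has finitely many vertices and no improving ray; the maximum is -2932/37 at (78/37, 262/37).

bounded optimum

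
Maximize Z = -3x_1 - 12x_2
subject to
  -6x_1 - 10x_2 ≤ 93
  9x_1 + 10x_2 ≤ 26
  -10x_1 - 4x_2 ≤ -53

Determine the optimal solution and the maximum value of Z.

Extreme points and Z = -3x_1 - 12x_2:
  (119/3, -331/10) → Z = 1391/5
  (451/38, -312/19) → Z = 6135/38
  (213/32, -217/64) → Z = 663/32

x_1 = 119/3, x_2 = -331/10, maximum Z = 1391/5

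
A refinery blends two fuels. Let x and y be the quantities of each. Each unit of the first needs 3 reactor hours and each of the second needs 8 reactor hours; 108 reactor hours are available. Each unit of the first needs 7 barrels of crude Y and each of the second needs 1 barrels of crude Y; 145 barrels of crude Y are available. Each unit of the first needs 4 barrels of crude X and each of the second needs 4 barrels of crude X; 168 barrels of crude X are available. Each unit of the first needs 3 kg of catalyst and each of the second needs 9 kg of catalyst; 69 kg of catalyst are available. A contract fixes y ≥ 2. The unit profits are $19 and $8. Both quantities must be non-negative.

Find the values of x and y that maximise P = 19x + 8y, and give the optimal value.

Corner points and P = 19x + 8y:
  (0, 23/3) → P = 184/3
  (0, 2) → P = 16
  (17, 2) → P = 339

x = 17, y = 2, maximum P = 339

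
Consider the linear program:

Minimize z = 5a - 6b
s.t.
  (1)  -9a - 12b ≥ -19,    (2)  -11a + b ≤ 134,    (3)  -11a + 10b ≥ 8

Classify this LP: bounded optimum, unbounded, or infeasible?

Feasible corners and z = 5a - 6b:
  (-1589/141, 1415/141) → z = -16435/141
  (47/111, 281/222) → z = -608/111
  (-148/11, -14) → z = 184/11
The feasible region has finitely many vertices and no improving ray; the minimum is -16435/141 at (-1589/141, 1415/141).

bounded optimum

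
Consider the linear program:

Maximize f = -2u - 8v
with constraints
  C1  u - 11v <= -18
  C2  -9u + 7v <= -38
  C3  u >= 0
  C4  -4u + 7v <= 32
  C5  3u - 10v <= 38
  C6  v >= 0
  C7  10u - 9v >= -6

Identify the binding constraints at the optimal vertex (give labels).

Extreme points and f = -2u - 8v:
  (136/23, 50/23) → f = -672/23
  (26, 4) → f = -84
  (14, 88/7) → f = -900/7
The feasible region is unbounded (it extends along (7, 4), (10, 3)), but f strictly decreases along every unbounded feasible direction, so there is no improving ray and the maximum is attained at a vertex.

The maximum is at (136/23, 50/23). Substituting into each constraint, equality holds for C1 and C2; the remaining constraints have slack.

C1 and C2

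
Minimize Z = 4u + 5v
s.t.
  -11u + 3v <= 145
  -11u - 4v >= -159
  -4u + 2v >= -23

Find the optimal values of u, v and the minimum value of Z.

Vertices and Z = 4u + 5v:
  (-103/77, 304/7) → Z = 16308/77
  (-359/10, -833/10) → Z = -5601/10
  (205/19, 383/38) → Z = 3555/38

The binding constraints are -11u + 3v = 145 and -4u + 2v = -23.
Solving simultaneously gives u = -359/10, v = -833/10.

u = -359/10, v = -833/10, minimum Z = -5601/10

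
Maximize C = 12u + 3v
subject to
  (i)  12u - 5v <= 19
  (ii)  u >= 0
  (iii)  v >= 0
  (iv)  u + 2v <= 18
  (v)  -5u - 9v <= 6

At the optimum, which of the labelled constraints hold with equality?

Feasible corners and C = 12u + 3v:
  (19/12, 0) → C = 19
  (128/29, 197/29) → C = 2127/29
  (0, 0) → C = 0
  (0, 9) → C = 27

The maximum is at (128/29, 197/29). Substituting into each constraint, equality holds for (i) and (iv); the remaining constraints have slack.

(i) and (iv)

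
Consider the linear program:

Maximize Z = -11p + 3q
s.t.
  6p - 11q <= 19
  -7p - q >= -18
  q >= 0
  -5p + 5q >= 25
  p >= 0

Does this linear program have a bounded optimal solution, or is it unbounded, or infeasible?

Feasible corners and Z = -11p + 3q:
  (13/8, 53/8) → Z = 2
  (0, 18) → Z = 54
  (0, 5) → Z = 15
The feasible region has finitely many vertices and no improving ray; the maximum is 54 at (0, 18).

bounded optimum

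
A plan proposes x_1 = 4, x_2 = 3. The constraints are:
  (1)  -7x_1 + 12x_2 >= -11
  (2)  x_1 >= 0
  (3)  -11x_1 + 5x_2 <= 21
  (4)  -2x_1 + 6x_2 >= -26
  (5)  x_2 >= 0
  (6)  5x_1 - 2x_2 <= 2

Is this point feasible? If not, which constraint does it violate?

Constraint (6): 5x_1 - 2x_2 = 14, which is not ≤ 2. All other constraints are satisfied.

not feasible — violates (6)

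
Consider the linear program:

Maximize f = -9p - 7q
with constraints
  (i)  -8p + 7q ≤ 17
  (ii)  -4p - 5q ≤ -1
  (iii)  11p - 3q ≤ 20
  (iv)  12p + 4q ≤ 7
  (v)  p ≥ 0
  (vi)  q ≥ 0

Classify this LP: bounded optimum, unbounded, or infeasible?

bounded optimum

Vertices and f = -9p - 7q:
  (0, 1/5) → f = -7/5
  (1/4, 0) → f = -9/4
  (0, 7/4) → f = -49/4
  (7/12, 0) → f = -21/4
The feasible region has finitely many vertices and no improving ray; the maximum is -7/5 at (0, 1/5).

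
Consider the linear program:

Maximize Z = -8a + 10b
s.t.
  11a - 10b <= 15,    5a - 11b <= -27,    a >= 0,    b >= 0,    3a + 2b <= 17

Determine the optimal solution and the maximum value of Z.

a = 0, b = 17/2, maximum Z = 85

Feasible corners and Z = -8a + 10b:
  (0, 27/11) → Z = 270/11
  (133/43, 166/43) → Z = 596/43
  (0, 17/2) → Z = 85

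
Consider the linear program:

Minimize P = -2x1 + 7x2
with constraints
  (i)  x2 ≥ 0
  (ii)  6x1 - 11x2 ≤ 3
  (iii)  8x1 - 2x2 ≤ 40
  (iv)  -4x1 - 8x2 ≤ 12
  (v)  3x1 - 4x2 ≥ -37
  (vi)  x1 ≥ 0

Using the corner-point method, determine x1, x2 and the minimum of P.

x1 = 1/2, x2 = 0, minimum P = -1

Vertices and P = -2x1 + 7x2:
  (1/2, 0) → P = -1
  (0, 0) → P = 0
  (217/38, 54/19) → P = 161/19
  (9, 16) → P = 94
  (0, 37/4) → P = 259/4

The binding constraints are x2 = 0 and 6x1 - 11x2 = 3.
Solving simultaneously gives x1 = 1/2, x2 = 0.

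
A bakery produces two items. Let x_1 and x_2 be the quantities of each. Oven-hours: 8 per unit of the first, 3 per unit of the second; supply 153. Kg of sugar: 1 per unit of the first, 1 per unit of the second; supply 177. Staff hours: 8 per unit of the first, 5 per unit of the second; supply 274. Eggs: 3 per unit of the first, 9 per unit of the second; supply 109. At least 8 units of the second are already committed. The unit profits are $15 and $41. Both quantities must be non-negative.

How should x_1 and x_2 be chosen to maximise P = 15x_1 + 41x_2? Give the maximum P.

Feasible corners and P = 15x_1 + 41x_2:
  (0, 109/9) → P = 4469/9
  (0, 8) → P = 328
  (37/3, 8) → P = 513

x_1 = 37/3, x_2 = 8, maximum P = 513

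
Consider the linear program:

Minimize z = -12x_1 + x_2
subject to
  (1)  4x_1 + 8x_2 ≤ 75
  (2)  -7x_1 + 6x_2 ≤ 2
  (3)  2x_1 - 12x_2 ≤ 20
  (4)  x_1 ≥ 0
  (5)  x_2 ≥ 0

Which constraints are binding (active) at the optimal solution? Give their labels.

(1) and (3)

Corner points and z = -12x_1 + x_2:
  (217/40, 533/80) → z = -935/16
  (265/16, 35/32) → z = -6325/32
  (0, 1/3) → z = 1/3
  (10, 0) → z = -120
  (0, 0) → z = 0

The minimum is at (265/16, 35/32). Substituting into each constraint, equality holds for (1) and (3); the remaining constraints have slack.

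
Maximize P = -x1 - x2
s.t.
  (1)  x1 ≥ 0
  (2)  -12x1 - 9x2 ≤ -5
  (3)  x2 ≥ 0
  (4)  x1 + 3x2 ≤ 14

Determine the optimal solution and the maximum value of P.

x1 = 5/12, x2 = 0, maximum P = -5/12

Vertices and P = -x1 - x2:
  (0, 5/9) → P = -5/9
  (0, 14/3) → P = -14/3
  (5/12, 0) → P = -5/12
  (14, 0) → P = -14

At the optimal vertex, -12x1 - 9x2 = -5 and x2 = 0.
Solving simultaneously gives x1 = 5/12, x2 = 0.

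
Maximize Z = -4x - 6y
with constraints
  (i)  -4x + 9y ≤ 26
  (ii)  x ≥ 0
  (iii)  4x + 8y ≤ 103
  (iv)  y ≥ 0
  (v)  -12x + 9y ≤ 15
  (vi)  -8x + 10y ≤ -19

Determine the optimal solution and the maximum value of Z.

x = 19/8, y = 0, maximum Z = -19/2

Feasible corners and Z = -4x - 6y:
  (103/4, 0) → Z = -103
  (591/52, 187/26) → Z = -1152/13
  (19/8, 0) → Z = -19/2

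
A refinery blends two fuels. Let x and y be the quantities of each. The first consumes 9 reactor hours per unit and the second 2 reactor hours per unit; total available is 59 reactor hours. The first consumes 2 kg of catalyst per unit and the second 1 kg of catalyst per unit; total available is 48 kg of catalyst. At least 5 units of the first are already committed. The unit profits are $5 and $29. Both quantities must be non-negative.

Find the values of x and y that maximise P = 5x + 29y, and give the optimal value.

Corner points and P = 5x + 29y:
  (59/9, 0) → P = 295/9
  (5, 0) → P = 25
  (5, 7) → P = 228

The optimum lies where 9x + 2y = 59 and x = 5.
Solving simultaneously gives x = 5, y = 7.

x = 5, y = 7, maximum P = 228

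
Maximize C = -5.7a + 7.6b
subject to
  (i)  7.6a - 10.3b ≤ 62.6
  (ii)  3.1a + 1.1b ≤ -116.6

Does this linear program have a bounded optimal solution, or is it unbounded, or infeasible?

From the feasible point (-113212/4029, -108022/4029), moving in the direction (-10.3, -7.6) keeps every constraint satisfied while C increases without bound.

unbounded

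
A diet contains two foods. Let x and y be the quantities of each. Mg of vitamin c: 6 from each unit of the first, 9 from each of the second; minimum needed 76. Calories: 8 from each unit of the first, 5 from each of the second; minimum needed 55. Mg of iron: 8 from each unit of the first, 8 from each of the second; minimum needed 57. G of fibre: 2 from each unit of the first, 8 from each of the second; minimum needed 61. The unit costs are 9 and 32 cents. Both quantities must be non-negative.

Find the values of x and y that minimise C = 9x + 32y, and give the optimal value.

Extreme points and C = 9x + 32y:
  (0, 11) → C = 352
  (61/2, 0) → C = 549/2
  (5/2, 7) → C = 493/2
The feasible region is unbounded (it extends along (0, 1), (1, 0)), but C strictly increases along every unbounded feasible direction, so there is no improving ray and the minimum is attained at a vertex.

The binding constraints are 8x + 5y = 55 and 2x + 8y = 61.
Solving simultaneously gives x = 5/2, y = 7.

x = 5/2, y = 7, minimum C = 493/2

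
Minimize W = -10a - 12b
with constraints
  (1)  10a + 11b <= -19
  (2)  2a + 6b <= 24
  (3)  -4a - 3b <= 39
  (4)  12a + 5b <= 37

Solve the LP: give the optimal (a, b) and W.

Vertices and W = -10a - 12b:
  (-189/19, 139/19) → W = 222/19
  (251/41, -299/41) → W = 1078/41
  (-17, 29/3) → W = 54
  (153/8, -77/2) → W = 1083/4

At the optimal vertex, 10a + 11b = -19 and 2a + 6b = 24.
Solving simultaneously gives a = -189/19, b = 139/19.

a = -189/19, b = 139/19, minimum W = 222/19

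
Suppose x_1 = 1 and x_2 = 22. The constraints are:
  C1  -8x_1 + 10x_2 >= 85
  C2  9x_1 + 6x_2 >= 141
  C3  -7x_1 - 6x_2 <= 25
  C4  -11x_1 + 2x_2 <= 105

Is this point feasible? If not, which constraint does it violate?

feasible

C1: 212 ≥ 85 ✓
C2: 141 ≥ 141 ✓
C3: -139 ≤ 25 ✓
C4: 33 ≤ 105 ✓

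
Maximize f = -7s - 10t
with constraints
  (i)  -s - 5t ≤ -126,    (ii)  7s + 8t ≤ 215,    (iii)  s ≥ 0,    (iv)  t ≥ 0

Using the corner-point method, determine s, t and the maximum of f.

Corner points and f = -7s - 10t:
  (67/27, 667/27) → f = -7139/27
  (0, 126/5) → f = -252
  (0, 215/8) → f = -1075/4

The optimum lies where -s - 5t = -126 and s = 0.
Solving simultaneously gives s = 0, t = 126/5.

s = 0, t = 126/5, maximum f = -252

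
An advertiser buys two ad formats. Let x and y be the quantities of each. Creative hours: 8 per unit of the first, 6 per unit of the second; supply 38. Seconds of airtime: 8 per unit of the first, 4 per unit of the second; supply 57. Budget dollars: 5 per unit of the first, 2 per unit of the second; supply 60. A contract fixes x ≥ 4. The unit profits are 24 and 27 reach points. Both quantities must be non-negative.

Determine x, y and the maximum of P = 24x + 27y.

The binding constraints are 8x + 6y = 38 and x = 4.
Solving simultaneously gives x = 4, y = 1.

x = 4, y = 1, maximum P = 123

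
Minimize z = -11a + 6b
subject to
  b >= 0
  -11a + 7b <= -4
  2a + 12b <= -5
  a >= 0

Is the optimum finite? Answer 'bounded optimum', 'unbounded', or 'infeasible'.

infeasible

The boundaries b = 0 and -11a + 7b = -4 meet at (4/11, 0), but that point violates 2a + 12b ≤ -5. Every candidate vertex is excluded by some other constraint, so the feasible region is empty.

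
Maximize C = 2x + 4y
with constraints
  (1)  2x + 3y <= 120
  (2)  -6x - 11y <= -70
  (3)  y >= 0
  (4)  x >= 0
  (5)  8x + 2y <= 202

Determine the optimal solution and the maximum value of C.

x = 0, y = 40, maximum C = 160

Extreme points and C = 2x + 4y:
  (0, 40) → C = 160
  (183/10, 139/5) → C = 739/5
  (35/3, 0) → C = 70/3
  (0, 70/11) → C = 280/11
  (101/4, 0) → C = 101/2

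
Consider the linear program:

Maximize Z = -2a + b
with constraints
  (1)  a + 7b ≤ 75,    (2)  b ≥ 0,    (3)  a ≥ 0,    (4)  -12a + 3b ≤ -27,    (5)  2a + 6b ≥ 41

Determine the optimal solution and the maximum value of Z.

Extreme points and Z = -2a + b:
  (75, 0) → Z = -150
  (138/29, 291/29) → Z = 15/29
  (41/2, 0) → Z = -41
  (95/26, 73/13) → Z = -22/13

The binding constraints are a + 7b = 75 and -12a + 3b = -27.
Solving simultaneously gives a = 138/29, b = 291/29.

a = 138/29, b = 291/29, maximum Z = 15/29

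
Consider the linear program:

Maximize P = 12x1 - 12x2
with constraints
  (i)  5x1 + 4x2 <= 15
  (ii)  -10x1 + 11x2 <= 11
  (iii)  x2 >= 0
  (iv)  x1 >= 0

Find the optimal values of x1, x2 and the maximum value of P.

Vertices and P = 12x1 - 12x2:
  (121/95, 41/19) → P = -1008/95
  (3, 0) → P = 36
  (0, 1) → P = -12
  (0, 0) → P = 0

The binding constraints are 5x1 + 4x2 = 15 and x2 = 0.
Solving simultaneously gives x1 = 3, x2 = 0.

x1 = 3, x2 = 0, maximum P = 36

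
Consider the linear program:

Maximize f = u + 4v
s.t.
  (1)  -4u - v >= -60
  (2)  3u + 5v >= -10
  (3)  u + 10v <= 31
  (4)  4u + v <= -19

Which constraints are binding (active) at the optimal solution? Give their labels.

Corner points and f = u + 4v:
  (-51/5, 103/25) → f = 157/25
  (-5, 1) → f = -1
  (-17/3, 11/3) → f = 9

The maximum is at (-17/3, 11/3). Substituting into each constraint, equality holds for (3) and (4); the remaining constraints have slack.

(3) and (4)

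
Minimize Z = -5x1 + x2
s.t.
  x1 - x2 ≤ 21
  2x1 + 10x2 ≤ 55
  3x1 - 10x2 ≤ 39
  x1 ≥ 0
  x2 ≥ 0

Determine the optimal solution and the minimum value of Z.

x1 = 94/5, x2 = 87/50, minimum Z = -4613/50

Extreme points and Z = -5x1 + x2:
  (94/5, 87/50) → Z = -4613/50
  (0, 11/2) → Z = 11/2
  (13, 0) → Z = -65
  (0, 0) → Z = 0

The binding constraints are 2x1 + 10x2 = 55 and 3x1 - 10x2 = 39.
Solving simultaneously gives x1 = 94/5, x2 = 87/50.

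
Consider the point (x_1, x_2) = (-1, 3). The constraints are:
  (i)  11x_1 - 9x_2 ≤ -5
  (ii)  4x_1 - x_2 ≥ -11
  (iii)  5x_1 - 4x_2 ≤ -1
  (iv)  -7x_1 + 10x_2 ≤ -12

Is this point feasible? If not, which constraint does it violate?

not feasible — violates (iv)

Constraint (iv): -7x_1 + 10x_2 = 37, which is not ≤ -12. All other constraints are satisfied.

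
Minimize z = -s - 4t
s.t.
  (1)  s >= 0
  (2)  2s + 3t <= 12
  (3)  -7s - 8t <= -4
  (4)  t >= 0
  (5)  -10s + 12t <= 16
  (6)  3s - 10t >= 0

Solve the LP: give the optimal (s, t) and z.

s = 120/29, t = 36/29, minimum z = -264/29

Corner points and z = -s - 4t:
  (6, 0) → z = -6
  (120/29, 36/29) → z = -264/29
  (4/7, 0) → z = -4/7
  (20/47, 6/47) → z = -44/47

The binding constraints are 2s + 3t = 12 and 3s - 10t = 0.
Solving simultaneously gives s = 120/29, t = 36/29.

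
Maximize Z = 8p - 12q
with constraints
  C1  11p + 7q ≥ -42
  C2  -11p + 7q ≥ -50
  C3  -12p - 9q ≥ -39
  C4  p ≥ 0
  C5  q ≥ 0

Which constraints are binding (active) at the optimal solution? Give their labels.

C3 and C5

Extreme points and Z = 8p - 12q:
  (0, 13/3) → Z = -52
  (13/4, 0) → Z = 26
  (0, 0) → Z = 0

The maximum is at (13/4, 0). Substituting into each constraint, equality holds for C3 and C5; the remaining constraints have slack.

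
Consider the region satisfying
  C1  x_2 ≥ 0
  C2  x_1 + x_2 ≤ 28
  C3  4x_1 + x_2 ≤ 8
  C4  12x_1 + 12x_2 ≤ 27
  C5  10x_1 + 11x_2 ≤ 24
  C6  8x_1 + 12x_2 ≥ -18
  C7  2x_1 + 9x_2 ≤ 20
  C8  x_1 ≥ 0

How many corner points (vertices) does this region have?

5

Intersecting each pair of boundary lines and keeping only the points that satisfy every inequality leaves:
  (2, 0)
  (0, 0)
  (23/12, 1/3)
  (3/4, 3/2)
  (0, 24/11)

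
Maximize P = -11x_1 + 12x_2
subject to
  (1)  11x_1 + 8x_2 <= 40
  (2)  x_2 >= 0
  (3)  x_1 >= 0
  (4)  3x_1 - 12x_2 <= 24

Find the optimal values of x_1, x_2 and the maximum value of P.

x_1 = 0, x_2 = 5, maximum P = 60

Vertices and P = -11x_1 + 12x_2:
  (40/11, 0) → P = -40
  (0, 5) → P = 60
  (0, 0) → P = 0

The binding constraints are 11x_1 + 8x_2 = 40 and x_1 = 0.
Solving simultaneously gives x_1 = 0, x_2 = 5.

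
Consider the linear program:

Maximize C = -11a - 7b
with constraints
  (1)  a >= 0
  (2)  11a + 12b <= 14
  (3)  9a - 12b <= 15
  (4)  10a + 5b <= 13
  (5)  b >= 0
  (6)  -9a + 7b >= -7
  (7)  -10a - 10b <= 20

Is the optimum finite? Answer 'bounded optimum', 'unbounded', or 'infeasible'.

Corner points and C = -11a - 7b:
  (0, 7/6) → C = -49/6
  (0, 0) → C = 0
  (182/185, 49/185) → C = -469/37
  (7/9, 0) → C = -77/9
The feasible region has finitely many vertices and no improving ray; the maximum is 0 at (0, 0).

bounded optimum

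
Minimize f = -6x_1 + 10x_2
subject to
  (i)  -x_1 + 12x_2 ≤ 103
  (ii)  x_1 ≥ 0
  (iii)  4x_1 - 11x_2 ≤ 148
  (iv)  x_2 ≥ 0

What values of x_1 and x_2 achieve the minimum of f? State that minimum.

Feasible corners and f = -6x_1 + 10x_2:
  (0, 103/12) → f = 515/6
  (2909/37, 560/37) → f = -11854/37
  (0, 0) → f = 0
  (37, 0) → f = -222

x_1 = 2909/37, x_2 = 560/37, minimum f = -11854/37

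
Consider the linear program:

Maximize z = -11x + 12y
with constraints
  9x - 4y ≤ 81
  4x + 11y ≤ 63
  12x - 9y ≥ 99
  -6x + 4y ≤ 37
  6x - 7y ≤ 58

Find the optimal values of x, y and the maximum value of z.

Extreme points and z = -11x + 12y:
  (1143/115, 243/115) → z = -9657/115
  (335/39, -12/13) → z = -4117/39
  (69/7, 15/7) → z = -579/7
  (57/10, -17/5) → z = -207/2

x = 69/7, y = 15/7, maximum z = -579/7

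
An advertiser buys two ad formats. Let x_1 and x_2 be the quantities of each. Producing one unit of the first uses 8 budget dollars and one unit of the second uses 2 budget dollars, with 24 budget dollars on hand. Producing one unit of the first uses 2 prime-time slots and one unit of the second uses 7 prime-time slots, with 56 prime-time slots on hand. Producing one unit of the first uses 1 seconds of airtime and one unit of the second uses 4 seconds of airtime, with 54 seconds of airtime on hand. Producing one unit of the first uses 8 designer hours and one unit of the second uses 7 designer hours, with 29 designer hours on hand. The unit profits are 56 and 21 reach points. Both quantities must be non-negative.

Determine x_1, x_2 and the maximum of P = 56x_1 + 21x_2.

Feasible corners and P = 56x_1 + 21x_2:
  (0, 0) → P = 0
  (0, 29/7) → P = 87
  (3, 0) → P = 168
  (11/4, 1) → P = 175

x_1 = 11/4, x_2 = 1, maximum P = 175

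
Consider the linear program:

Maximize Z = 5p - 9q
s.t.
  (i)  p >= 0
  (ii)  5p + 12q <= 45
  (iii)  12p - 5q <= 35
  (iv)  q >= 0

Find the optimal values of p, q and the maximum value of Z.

p = 35/12, q = 0, maximum Z = 175/12

The optimum lies where 12p - 5q = 35 and q = 0.
Solving simultaneously gives p = 35/12, q = 0.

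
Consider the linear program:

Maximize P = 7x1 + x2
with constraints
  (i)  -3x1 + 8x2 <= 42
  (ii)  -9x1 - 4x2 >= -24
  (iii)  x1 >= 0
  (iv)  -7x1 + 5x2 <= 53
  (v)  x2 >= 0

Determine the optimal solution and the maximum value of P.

x1 = 8/3, x2 = 0, maximum P = 56/3

Corner points and P = 7x1 + x2:
  (2/7, 75/14) → P = 103/14
  (0, 21/4) → P = 21/4
  (8/3, 0) → P = 56/3
  (0, 0) → P = 0

At the optimal vertex, -9x1 - 4x2 = -24 and x2 = 0.
Solving simultaneously gives x1 = 8/3, x2 = 0.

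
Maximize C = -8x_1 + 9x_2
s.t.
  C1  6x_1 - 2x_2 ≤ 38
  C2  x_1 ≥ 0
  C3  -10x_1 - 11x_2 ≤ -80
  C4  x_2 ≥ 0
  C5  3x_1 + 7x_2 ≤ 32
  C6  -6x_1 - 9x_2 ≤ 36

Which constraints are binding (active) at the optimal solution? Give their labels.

C3 and C5

Feasible corners and C = -8x_1 + 9x_2:
  (289/43, 50/43) → C = -1862/43
  (55/8, 13/8) → C = -323/8
  (208/37, 80/37) → C = -944/37

The maximum is at (208/37, 80/37). Substituting into each constraint, equality holds for C3 and C5; the remaining constraints have slack.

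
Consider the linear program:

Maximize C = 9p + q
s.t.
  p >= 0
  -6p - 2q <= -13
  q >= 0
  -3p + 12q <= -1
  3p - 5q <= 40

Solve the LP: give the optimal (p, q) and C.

p = 475/21, q = 39/7, maximum C = 1464/7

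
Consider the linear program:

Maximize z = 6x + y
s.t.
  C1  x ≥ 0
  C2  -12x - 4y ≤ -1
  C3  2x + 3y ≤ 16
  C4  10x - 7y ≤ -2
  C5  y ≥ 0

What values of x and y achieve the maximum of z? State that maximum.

Vertices and z = 6x + y:
  (0, 16/3) → z = 16/3
  (0, 2/7) → z = 2/7
  (53/22, 41/11) → z = 200/11

x = 53/22, y = 41/11, maximum z = 200/11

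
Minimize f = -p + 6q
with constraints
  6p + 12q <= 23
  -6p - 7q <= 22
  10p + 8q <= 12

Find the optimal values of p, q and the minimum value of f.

Extreme points and f = -p + 6q:
  (-85/6, 9) → f = 409/6
  (-5/9, 79/36) → f = 247/18
  (130/11, -146/11) → f = -1006/11

p = 130/11, q = -146/11, minimum f = -1006/11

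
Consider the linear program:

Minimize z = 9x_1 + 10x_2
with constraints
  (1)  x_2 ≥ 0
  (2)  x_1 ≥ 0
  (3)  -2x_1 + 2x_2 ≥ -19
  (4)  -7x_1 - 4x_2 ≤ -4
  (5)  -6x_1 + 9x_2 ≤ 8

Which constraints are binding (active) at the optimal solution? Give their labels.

(1) and (4)

Corner points and z = 9x_1 + 10x_2:
  (19/2, 0) → z = 171/2
  (4/7, 0) → z = 36/7
  (187/6, 65/3) → z = 2983/6
  (4/87, 80/87) → z = 836/87

The minimum is at (4/7, 0). Substituting into each constraint, equality holds for (1) and (4); the remaining constraints have slack.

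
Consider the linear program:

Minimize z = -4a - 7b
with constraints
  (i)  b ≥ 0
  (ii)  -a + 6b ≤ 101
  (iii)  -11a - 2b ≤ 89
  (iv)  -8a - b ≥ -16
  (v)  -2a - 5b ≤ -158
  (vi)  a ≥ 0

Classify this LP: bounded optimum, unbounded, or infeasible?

The boundaries b = 0 and -8a - b = -16 meet at (2, 0), but that point violates -2a - 5b ≤ -158. Every candidate vertex is excluded by some other constraint, so the feasible region is empty.

infeasible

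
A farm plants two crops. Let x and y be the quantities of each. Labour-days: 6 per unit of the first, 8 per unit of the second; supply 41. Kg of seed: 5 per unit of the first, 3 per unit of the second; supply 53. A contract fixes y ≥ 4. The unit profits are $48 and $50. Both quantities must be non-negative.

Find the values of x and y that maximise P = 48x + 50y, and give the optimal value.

x = 3/2, y = 4, maximum P = 272

Feasible corners and P = 48x + 50y:
  (0, 41/8) → P = 1025/4
  (0, 4) → P = 200
  (3/2, 4) → P = 272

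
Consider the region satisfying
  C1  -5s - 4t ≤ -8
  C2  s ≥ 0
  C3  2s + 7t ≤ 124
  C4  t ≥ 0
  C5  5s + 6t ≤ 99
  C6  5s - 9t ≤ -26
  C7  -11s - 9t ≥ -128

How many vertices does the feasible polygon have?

3

Of the 21 pairwise boundary intersections, those satisfying every inequality are:
  (0, 26/9)
  (0, 128/9)
  (51/8, 463/72)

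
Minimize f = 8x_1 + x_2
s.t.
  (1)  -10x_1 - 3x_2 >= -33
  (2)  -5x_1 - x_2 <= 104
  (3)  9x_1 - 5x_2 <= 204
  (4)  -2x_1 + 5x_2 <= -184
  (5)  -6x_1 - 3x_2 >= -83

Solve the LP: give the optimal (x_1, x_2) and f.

The binding constraints are -5x_1 - x_2 = 104 and -2x_1 + 5x_2 = -184.
Solving simultaneously gives x_1 = -112/9, x_2 = -376/9.

x_1 = -112/9, x_2 = -376/9, minimum f = -424/3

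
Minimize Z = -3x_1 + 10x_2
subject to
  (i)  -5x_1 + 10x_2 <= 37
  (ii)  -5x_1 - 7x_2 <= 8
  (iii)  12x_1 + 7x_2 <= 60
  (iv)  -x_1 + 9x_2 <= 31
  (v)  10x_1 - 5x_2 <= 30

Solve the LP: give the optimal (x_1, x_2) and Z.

Vertices and Z = -3x_1 + 10x_2:
  (-339/85, 29/17) → Z = 2467/85
  (-23/35, 118/35) → Z = 1249/35
  (34/19, -46/19) → Z = -562/19
  (323/115, 432/115) → Z = 3351/115
  (51/13, 24/13) → Z = 87/13

x_1 = 34/19, x_2 = -46/19, minimum Z = -562/19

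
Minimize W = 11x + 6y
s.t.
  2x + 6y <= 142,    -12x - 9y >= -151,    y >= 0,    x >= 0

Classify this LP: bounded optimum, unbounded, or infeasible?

Extreme points and W = 11x + 6y:
  (151/12, 0) → W = 1661/12
  (0, 151/9) → W = 302/3
  (0, 0) → W = 0
The feasible region has finitely many vertices and no improving ray; the minimum is 0 at (0, 0).

bounded optimum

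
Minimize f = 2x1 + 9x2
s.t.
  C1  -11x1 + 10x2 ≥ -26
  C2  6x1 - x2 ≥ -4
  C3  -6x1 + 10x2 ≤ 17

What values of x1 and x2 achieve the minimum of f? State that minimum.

Corner points and f = 2x1 + 9x2:
  (-66/49, -200/49) → f = -276/7
  (43/5, 343/50) → f = 3947/50
  (-23/54, 13/9) → f = 328/27

The optimum lies where -11x1 + 10x2 = -26 and 6x1 - x2 = -4.
Solving simultaneously gives x1 = -66/49, x2 = -200/49.

x1 = -66/49, x2 = -200/49, minimum f = -276/7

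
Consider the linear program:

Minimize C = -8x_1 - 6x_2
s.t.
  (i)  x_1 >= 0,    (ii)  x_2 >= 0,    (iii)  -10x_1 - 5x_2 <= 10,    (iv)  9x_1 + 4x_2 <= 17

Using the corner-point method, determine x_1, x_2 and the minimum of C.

Corner points and C = -8x_1 - 6x_2:
  (0, 0) → C = 0
  (0, 17/4) → C = -51/2
  (17/9, 0) → C = -136/9

x_1 = 0, x_2 = 17/4, minimum C = -51/2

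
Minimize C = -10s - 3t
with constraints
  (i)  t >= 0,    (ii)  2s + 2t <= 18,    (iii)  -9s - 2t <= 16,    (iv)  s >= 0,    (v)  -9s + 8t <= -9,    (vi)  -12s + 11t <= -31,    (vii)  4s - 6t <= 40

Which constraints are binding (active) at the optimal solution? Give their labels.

(i) and (ii)

Extreme points and C = -10s - 3t:
  (9, 0) → C = -90
  (31/12, 0) → C = -155/6
  (130/23, 77/23) → C = -1531/23

The minimum is at (9, 0). Substituting into each constraint, equality holds for (i) and (ii); the remaining constraints have slack.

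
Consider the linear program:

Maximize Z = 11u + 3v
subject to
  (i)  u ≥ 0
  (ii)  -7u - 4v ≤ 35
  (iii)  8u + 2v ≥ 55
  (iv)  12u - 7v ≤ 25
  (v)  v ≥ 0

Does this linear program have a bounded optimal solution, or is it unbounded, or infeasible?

From the feasible point (0, 55/2), moving in the direction (0, 1) keeps every constraint satisfied while Z increases without bound.

unbounded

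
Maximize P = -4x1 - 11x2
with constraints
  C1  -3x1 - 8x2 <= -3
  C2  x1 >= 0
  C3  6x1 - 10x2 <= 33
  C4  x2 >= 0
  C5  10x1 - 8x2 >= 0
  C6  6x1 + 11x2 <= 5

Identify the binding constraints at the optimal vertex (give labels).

C1 and C6

Feasible corners and P = -4x1 - 11x2:
  (3/13, 15/52) → P = -213/52
  (7/15, 1/5) → P = -61/15
  (20/79, 25/79) → P = -355/79

The maximum is at (7/15, 1/5). Substituting into each constraint, equality holds for C1 and C6; the remaining constraints have slack.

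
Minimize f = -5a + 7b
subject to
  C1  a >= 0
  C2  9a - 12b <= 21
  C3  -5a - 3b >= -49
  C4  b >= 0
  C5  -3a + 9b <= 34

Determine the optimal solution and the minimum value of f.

a = 7/3, b = 0, minimum f = -35/3

Vertices and f = -5a + 7b:
  (0, 0) → f = 0
  (0, 34/9) → f = 238/9
  (217/29, 112/29) → f = -301/29
  (7/3, 0) → f = -35/3
  (113/18, 317/54) → f = 262/27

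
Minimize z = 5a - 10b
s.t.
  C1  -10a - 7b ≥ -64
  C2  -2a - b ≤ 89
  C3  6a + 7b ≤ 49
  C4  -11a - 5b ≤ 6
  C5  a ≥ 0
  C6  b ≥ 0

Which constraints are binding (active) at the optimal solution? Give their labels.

Corner points and z = 5a - 10b:
  (15/4, 53/14) → z = -535/28
  (32/5, 0) → z = 32
  (0, 7) → z = -70
  (0, 0) → z = 0

The minimum is at (0, 7). Substituting into each constraint, equality holds for C3 and C5; the remaining constraints have slack.

C3 and C5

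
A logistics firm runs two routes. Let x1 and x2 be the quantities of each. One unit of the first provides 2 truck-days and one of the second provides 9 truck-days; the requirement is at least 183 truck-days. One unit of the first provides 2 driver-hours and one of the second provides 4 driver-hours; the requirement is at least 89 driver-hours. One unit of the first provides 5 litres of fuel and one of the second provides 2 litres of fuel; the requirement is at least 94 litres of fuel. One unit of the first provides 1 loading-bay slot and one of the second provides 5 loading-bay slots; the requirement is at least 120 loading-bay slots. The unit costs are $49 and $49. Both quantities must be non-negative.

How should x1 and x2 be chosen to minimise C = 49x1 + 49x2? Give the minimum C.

Feasible corners and C = 49x1 + 49x2:
  (0, 47) → C = 2303
  (120, 0) → C = 5880
  (10, 22) → C = 1568
The feasible region is unbounded (it extends along (0, 1), (1, 0)), but C strictly increases along every unbounded feasible direction, so there is no improving ray and the minimum is attained at a vertex.

The optimum lies where 5x1 + 2x2 = 94 and x1 + 5x2 = 120.
Solving simultaneously gives x1 = 10, x2 = 22.

x1 = 10, x2 = 22, minimum C = 1568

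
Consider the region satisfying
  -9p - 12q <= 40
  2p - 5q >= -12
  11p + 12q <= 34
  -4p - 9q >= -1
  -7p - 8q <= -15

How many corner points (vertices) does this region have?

3

Pairwise boundary intersections that survive every other constraint:
  (98/17, -125/51)
  (23, -73/4)
  (127/31, -53/31)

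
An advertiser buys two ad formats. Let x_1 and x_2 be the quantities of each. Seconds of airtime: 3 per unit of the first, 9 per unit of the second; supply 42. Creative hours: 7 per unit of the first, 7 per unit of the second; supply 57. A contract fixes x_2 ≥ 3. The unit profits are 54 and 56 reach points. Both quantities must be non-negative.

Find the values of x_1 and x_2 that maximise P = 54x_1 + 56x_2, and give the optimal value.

x_1 = 5, x_2 = 3, maximum P = 438

Vertices and P = 54x_1 + 56x_2:
  (0, 14/3) → P = 784/3
  (0, 3) → P = 168
  (5, 3) → P = 438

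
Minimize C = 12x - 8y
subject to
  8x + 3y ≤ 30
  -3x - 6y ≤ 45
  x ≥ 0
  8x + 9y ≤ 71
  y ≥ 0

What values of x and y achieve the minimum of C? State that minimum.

x = 0, y = 71/9, minimum C = -568/9

Extreme points and C = 12x - 8y:
  (19/16, 41/6) → C = -485/12
  (15/4, 0) → C = 45
  (0, 71/9) → C = -568/9
  (0, 0) → C = 0

The binding constraints are x = 0 and 8x + 9y = 71.
Solving simultaneously gives x = 0, y = 71/9.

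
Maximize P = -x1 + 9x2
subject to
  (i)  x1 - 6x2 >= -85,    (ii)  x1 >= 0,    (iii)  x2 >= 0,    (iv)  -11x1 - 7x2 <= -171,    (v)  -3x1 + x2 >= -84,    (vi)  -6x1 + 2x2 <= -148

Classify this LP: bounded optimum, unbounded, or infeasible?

bounded optimum

Feasible corners and P = -x1 + 9x2:
  (589/17, 339/17) → P = 2462/17
  (529/17, 329/17) → P = 2432/17
  (28, 0) → P = -28
  (74/3, 0) → P = -74/3
The feasible region has finitely many vertices and no improving ray; the maximum is 2462/17 at (589/17, 339/17).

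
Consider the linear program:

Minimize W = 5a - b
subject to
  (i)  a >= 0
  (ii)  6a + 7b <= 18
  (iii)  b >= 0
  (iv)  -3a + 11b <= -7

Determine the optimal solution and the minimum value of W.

a = 7/3, b = 0, minimum W = 35/3

Extreme points and W = 5a - b:
  (3, 0) → W = 15
  (247/87, 4/29) → W = 1223/87
  (7/3, 0) → W = 35/3

At the optimal vertex, b = 0 and -3a + 11b = -7.
Solving simultaneously gives a = 7/3, b = 0.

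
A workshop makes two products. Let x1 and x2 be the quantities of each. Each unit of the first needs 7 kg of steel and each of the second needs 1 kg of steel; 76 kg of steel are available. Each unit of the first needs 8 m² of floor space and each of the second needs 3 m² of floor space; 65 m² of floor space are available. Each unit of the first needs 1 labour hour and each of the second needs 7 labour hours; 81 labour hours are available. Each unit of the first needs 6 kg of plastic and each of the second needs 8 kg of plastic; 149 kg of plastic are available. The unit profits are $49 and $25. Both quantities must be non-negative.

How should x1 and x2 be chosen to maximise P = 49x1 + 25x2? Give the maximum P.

The optimum lies where 8x1 + 3x2 = 65 and x1 + 7x2 = 81.
Solving simultaneously gives x1 = 4, x2 = 11.

x1 = 4, x2 = 11, maximum P = 471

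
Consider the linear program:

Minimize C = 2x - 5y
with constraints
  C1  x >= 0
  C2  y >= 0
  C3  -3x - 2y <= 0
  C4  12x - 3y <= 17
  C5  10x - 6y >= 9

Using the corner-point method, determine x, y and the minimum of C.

Feasible corners and C = 2x - 5y:
  (17/12, 0) → C = 17/6
  (9/10, 0) → C = 9/5
  (25/14, 31/21) → C = -80/21

x = 25/14, y = 31/21, minimum C = -80/21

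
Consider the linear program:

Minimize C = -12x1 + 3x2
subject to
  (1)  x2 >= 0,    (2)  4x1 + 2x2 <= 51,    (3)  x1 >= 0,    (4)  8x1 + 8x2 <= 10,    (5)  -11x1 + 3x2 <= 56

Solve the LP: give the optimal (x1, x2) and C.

Feasible corners and C = -12x1 + 3x2:
  (0, 0) → C = 0
  (5/4, 0) → C = -15
  (0, 5/4) → C = 15/4

x1 = 5/4, x2 = 0, minimum C = -15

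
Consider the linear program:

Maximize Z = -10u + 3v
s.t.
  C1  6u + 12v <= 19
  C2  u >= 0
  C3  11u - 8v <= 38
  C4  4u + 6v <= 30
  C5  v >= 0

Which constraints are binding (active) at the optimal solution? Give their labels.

C1 and C2

Feasible corners and Z = -10u + 3v:
  (0, 19/12) → Z = 19/4
  (19/6, 0) → Z = -95/3
  (0, 0) → Z = 0

The maximum is at (0, 19/12). Substituting into each constraint, equality holds for C1 and C2; the remaining constraints have slack.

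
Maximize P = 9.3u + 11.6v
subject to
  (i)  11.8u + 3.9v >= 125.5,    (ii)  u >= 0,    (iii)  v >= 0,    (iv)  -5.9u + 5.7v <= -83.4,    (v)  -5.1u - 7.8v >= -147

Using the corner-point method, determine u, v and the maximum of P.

u = 490/17, v = 0, maximum P = 4557/17

Feasible corners and P = 9.3u + 11.6v:
  (834/59, 0) → P = 38781/295
  (490/17, 0) → P = 4557/17
  (49614/2503, 14732/2503) → P = 3161507/12515

At the optimal vertex, v = 0 and -5.1u - 7.8v = -147.
Solving simultaneously gives u = 490/17, v = 0.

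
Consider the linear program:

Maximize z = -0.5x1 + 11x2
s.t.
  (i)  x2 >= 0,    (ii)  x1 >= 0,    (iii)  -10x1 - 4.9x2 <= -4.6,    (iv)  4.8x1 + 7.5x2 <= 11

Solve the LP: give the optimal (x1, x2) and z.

Feasible corners and z = -0.5x1 + 11x2:
  (23/50, 0) → z = -23/100
  (55/24, 0) → z = -55/48
  (0, 46/49) → z = 506/49
  (0, 22/15) → z = 242/15

The binding constraints are x1 = 0 and 4.8x1 + 7.5x2 = 11.
Solving simultaneously gives x1 = 0, x2 = 22/15.

x1 = 0, x2 = 22/15, maximum z = 242/15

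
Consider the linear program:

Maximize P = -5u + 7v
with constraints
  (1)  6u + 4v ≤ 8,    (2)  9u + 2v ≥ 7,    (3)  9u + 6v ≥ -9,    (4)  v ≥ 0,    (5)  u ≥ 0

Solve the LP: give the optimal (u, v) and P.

At the optimal vertex, 6u + 4v = 8 and 9u + 2v = 7.
Solving simultaneously gives u = 1/2, v = 5/4.

u = 1/2, v = 5/4, maximum P = 25/4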